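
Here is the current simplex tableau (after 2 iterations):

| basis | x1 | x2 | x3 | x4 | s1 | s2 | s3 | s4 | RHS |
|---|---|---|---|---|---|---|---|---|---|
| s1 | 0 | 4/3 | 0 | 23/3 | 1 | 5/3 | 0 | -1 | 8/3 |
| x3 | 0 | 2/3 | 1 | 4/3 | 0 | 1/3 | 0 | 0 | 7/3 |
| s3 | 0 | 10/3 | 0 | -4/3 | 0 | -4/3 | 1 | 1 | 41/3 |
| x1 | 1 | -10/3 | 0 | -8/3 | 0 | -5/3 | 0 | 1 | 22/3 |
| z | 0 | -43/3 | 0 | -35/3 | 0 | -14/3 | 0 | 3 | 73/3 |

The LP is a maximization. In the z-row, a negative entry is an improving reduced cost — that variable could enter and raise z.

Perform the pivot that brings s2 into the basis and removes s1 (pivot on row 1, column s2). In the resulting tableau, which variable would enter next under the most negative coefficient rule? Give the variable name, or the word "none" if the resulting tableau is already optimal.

x2

Pivot element 5/3. New z-row = old z-row − (-14/3)·(row 1/(5/3)).
Updated z-row coefficients: x1: 0, x2: -53/5, x3: 0, x4: 49/5, s1: 14/5, s2: 0, s3: 0, s4: 1/5.
The most negative is -53/5 in column x2, so x2 would enter next.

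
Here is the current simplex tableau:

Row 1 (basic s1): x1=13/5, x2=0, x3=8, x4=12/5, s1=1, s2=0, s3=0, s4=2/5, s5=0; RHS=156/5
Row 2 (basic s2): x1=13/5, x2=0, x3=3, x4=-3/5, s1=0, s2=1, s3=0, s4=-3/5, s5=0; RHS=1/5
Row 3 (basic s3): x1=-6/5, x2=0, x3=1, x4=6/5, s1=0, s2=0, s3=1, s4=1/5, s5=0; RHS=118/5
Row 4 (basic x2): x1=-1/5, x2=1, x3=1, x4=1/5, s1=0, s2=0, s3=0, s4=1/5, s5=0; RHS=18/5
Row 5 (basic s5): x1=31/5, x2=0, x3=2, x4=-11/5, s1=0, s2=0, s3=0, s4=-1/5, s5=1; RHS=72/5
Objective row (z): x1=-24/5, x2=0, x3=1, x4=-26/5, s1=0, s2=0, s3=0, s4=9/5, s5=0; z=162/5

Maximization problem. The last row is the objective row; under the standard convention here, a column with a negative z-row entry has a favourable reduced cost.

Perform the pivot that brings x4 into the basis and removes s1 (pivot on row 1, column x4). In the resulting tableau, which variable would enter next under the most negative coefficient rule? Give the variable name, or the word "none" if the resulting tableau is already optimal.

none

Pivot element 12/5. New z-row = old z-row − (-26/5)·(row 1/(12/5)).
Updated z-row coefficients: x1: 5/6, x2: 0, x3: 55/3, x4: 0, s1: 13/6, s2: 0, s3: 0, s4: 8/3, s5: 0.
No coefficient is strictly negative; the tableau after this pivot is optimal.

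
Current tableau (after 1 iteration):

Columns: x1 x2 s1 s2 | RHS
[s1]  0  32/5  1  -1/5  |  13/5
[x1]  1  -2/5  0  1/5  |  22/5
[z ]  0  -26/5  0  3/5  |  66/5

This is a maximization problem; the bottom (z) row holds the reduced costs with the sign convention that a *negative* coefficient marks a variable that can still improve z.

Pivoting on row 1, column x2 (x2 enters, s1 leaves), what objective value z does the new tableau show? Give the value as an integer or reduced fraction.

245/16

Minimum ratio for x2: (13/5)/(32/5) = 13/32.
z changes by −(z-row coeff of x2)·ratio = −(-26/5)·(13/32) = 169/80.
New z = 66/5 + (169/80) = 245/16.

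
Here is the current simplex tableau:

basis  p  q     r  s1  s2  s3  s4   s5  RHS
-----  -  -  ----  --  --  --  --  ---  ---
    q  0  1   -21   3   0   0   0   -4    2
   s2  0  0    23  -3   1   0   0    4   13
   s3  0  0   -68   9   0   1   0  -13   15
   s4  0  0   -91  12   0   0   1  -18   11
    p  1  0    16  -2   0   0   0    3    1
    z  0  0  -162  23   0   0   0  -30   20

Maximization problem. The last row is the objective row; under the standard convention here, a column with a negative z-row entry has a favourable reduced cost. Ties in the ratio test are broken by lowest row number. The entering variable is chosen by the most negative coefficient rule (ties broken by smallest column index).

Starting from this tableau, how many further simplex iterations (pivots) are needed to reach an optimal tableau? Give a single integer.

pivot: r in, p out → z = 241/8
No improving column remains; optimal.

1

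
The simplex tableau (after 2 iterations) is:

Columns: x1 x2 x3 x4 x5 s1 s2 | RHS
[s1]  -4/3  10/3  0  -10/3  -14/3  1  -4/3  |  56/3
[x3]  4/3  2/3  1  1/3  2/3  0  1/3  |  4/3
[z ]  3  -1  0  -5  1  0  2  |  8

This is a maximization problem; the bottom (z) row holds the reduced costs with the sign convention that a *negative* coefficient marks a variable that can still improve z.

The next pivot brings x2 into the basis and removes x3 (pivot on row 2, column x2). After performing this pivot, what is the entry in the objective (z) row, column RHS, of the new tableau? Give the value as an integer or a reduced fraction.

Pivot element is row 2, column x2: 2/3.
Normalize row 2: new (row 2, RHS) = (4/3)/(2/3) = 2.
z-row ← z-row − (-1)·(new row 2): 8 − (-1)·2 = 10.

10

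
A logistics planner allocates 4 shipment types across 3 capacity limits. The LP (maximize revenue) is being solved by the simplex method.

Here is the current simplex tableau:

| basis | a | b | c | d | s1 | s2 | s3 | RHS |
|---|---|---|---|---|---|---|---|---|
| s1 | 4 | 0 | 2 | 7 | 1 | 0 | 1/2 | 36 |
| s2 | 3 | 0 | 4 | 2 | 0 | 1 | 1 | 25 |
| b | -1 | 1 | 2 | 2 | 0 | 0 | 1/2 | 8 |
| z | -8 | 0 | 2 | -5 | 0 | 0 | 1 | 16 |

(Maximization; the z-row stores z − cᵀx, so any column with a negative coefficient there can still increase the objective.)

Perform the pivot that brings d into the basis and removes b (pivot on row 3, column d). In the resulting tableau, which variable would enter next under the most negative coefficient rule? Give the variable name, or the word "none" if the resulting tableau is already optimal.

a

Pivot element 2. New z-row = old z-row − (-5)·(row 3/2).
Updated z-row coefficients: a: -21/2, b: 5/2, c: 7, d: 0, s1: 0, s2: 0, s3: 9/4.
The most negative is -21/2 in column a, so a would enter next.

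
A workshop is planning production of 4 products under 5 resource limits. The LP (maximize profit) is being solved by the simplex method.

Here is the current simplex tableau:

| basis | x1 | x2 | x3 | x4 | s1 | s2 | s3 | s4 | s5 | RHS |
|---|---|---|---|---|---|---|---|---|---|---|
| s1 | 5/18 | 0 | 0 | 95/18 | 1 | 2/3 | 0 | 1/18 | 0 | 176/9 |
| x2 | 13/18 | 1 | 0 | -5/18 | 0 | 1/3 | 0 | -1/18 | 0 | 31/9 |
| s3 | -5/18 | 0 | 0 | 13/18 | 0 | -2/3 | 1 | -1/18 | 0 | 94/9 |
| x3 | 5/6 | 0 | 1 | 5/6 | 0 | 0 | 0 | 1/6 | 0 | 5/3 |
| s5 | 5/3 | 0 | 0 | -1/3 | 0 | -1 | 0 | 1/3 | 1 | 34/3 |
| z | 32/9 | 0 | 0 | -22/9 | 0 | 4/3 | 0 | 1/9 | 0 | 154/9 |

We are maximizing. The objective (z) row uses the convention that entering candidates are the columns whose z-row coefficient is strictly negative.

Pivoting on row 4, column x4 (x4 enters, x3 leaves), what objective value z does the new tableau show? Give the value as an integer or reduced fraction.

Minimum ratio for x4: (5/3)/(5/6) = 2.
z changes by −(z-row coeff of x4)·ratio = −(-22/9)·2 = 44/9.
New z = 154/9 + (44/9) = 22.

22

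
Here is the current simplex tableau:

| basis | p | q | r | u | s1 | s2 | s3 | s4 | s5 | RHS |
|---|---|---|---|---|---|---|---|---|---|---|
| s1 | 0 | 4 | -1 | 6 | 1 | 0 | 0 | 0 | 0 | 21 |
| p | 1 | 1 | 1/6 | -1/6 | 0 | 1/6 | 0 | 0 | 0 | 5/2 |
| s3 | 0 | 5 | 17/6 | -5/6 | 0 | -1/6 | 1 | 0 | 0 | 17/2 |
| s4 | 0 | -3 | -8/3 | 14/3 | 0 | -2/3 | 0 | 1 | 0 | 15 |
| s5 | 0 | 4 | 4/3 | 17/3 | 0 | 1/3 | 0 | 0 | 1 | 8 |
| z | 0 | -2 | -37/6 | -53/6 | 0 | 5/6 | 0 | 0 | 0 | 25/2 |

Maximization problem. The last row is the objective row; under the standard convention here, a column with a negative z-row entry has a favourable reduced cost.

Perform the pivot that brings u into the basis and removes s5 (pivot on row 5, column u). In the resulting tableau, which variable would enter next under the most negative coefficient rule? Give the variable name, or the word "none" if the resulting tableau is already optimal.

r

Pivot element 17/3. New z-row = old z-row − (-53/6)·(row 5/(17/3)).
Updated z-row coefficients: p: 0, q: 72/17, r: -139/34, u: 0, s1: 0, s2: 23/17, s3: 0, s4: 0, s5: 53/34.
The most negative is -139/34 in column r, so r would enter next.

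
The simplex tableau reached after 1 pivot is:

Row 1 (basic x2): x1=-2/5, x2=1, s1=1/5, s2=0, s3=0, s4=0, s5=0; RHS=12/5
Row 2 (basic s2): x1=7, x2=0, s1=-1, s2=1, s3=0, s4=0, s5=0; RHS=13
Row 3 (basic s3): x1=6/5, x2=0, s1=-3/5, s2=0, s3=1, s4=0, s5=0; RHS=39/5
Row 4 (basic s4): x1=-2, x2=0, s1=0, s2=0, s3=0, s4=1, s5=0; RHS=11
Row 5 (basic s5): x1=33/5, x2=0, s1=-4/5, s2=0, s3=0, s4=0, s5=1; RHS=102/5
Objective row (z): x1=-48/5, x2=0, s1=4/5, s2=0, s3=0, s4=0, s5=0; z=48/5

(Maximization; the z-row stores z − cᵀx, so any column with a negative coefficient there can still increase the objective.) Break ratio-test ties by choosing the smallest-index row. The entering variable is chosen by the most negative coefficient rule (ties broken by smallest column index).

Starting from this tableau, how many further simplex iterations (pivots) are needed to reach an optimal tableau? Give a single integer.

2

pivot: x1 in, s2 out → z = 192/7
pivot: s1 in, x2 out → z = 40
No improving column remains; optimal.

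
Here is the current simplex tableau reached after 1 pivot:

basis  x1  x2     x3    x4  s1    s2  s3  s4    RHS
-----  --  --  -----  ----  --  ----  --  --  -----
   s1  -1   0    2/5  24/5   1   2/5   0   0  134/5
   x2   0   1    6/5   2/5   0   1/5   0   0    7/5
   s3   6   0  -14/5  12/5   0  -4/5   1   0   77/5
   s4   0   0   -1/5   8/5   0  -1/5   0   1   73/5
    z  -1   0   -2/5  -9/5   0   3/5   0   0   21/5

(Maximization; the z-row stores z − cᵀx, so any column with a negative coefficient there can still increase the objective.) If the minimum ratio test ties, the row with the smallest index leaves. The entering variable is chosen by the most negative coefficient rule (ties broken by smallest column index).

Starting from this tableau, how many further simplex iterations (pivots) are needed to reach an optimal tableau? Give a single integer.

2

pivot: x4 in, x2 out → z = 21/2
pivot: x1 in, s3 out → z = 35/3
No improving column remains; optimal.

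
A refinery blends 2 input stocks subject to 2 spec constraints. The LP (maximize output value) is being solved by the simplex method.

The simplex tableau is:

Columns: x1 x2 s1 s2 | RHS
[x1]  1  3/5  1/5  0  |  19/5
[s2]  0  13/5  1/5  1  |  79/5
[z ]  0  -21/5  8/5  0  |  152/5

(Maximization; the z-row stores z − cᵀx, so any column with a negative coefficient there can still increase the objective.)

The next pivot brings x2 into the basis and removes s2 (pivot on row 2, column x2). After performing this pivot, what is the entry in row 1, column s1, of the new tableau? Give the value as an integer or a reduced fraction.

Pivot element is row 2, column x2: 13/5.
Normalize row 2: new (row 2, s1) = (1/5)/(13/5) = 1/13.
row 1 ← row 1 − (3/5)·(new row 2): 1/5 − (3/5)·(1/13) = 2/13.

2/13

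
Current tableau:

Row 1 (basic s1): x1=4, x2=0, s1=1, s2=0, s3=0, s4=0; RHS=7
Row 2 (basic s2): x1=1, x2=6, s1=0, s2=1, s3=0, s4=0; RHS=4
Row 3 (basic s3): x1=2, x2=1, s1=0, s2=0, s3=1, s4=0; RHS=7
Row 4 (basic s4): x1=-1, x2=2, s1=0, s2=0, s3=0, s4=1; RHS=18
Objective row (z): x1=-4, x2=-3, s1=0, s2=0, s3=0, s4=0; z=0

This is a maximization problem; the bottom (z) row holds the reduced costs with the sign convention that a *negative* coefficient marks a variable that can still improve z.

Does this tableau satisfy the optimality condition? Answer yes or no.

no

Column x1 has objective-row coefficient -4, which is negative; an improving pivot exists, so not yet optimal.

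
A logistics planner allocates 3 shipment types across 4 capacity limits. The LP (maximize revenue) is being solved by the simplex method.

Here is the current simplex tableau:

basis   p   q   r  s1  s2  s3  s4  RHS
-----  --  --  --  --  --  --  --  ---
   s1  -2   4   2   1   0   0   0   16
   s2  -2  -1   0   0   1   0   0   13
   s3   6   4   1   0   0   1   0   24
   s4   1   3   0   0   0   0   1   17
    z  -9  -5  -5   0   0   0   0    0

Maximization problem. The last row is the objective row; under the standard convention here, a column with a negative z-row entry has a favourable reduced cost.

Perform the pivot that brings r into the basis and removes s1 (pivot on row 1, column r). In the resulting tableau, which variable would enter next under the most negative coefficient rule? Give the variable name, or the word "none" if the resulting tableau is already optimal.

p

Pivot element 2. New z-row = old z-row − (-5)·(row 1/2).
Updated z-row coefficients: p: -14, q: 5, r: 0, s1: 5/2, s2: 0, s3: 0, s4: 0.
The most negative is -14 in column p, so p would enter next.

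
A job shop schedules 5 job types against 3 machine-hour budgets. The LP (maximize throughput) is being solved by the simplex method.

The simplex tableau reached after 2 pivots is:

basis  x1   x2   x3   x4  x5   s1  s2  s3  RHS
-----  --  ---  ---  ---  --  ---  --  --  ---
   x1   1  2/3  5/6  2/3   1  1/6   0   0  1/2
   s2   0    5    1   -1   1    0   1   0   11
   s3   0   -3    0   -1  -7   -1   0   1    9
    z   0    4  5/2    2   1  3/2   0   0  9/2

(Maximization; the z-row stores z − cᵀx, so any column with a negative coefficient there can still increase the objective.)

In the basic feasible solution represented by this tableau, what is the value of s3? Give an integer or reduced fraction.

s3 is basic (row 3); its value is the RHS of that row: 9.

9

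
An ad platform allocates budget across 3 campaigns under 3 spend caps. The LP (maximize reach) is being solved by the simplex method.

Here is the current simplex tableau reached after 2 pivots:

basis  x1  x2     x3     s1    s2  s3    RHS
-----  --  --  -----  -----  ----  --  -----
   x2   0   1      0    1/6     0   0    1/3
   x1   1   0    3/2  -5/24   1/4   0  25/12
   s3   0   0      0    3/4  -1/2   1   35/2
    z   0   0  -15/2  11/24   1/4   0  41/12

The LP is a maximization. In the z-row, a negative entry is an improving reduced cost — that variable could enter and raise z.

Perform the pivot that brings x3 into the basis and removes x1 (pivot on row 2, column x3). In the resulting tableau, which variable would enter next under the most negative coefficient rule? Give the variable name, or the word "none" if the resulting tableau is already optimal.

s1

Pivot element 3/2. New z-row = old z-row − (-15/2)·(row 2/(3/2)).
Updated z-row coefficients: x1: 5, x2: 0, x3: 0, s1: -7/12, s2: 3/2, s3: 0.
The most negative is -7/12 in column s1, so s1 would enter next.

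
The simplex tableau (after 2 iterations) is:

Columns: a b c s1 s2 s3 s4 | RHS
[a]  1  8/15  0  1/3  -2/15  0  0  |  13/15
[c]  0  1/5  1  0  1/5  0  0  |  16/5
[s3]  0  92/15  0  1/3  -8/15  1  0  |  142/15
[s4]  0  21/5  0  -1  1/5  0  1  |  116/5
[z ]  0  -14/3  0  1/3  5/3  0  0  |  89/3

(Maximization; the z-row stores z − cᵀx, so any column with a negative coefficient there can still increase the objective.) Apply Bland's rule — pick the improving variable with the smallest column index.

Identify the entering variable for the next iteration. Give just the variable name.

b

Objective-row coefficients: a: 0, b: -14/3, c: 0, s1: 1/3, s2: 5/3, s3: 0, s4: 0.
Improving columns: b. Bland's rule picks the smallest column index → b.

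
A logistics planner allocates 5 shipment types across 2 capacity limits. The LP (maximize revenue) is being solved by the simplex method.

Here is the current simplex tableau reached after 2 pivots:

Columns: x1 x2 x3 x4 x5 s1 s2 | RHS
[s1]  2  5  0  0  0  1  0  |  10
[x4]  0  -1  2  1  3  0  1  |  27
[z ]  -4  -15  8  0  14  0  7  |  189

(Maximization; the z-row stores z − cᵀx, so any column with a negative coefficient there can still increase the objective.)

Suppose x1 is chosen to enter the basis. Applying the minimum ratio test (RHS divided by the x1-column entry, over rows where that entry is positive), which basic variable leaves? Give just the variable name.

Ratios: row 1 (s1): 10/2 = 5; row 2 (x4): entry 0 ≤ 0, skip.
Minimum ratio 5 is in the s1 row, so s1 leaves.

s1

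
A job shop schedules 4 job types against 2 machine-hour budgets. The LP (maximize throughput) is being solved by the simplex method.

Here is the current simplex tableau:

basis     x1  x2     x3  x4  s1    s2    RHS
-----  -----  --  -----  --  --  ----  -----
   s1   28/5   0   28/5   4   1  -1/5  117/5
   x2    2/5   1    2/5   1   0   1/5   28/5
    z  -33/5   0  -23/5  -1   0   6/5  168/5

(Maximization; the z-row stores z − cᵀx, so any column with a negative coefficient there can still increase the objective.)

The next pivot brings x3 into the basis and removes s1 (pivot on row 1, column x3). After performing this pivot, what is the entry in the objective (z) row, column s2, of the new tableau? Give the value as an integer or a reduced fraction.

Pivot element is row 1, column x3: 28/5.
Normalize row 1: new (row 1, s2) = (-1/5)/(28/5) = -1/28.
z-row ← z-row − (-23/5)·(new row 1): 6/5 − (-23/5)·(-1/28) = 29/28.

29/28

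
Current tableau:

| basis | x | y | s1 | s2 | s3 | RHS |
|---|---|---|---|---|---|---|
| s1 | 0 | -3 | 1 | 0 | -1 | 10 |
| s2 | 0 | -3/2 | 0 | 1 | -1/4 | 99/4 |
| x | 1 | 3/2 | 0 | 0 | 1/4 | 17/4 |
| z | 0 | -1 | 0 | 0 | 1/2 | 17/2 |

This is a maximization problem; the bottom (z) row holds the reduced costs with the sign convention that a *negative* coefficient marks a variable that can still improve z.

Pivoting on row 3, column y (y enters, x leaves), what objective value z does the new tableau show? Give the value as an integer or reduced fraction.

34/3

Minimum ratio for y: (17/4)/(3/2) = 17/6.
z changes by −(z-row coeff of y)·ratio = −(-1)·(17/6) = 17/6.
New z = 17/2 + (17/6) = 34/3.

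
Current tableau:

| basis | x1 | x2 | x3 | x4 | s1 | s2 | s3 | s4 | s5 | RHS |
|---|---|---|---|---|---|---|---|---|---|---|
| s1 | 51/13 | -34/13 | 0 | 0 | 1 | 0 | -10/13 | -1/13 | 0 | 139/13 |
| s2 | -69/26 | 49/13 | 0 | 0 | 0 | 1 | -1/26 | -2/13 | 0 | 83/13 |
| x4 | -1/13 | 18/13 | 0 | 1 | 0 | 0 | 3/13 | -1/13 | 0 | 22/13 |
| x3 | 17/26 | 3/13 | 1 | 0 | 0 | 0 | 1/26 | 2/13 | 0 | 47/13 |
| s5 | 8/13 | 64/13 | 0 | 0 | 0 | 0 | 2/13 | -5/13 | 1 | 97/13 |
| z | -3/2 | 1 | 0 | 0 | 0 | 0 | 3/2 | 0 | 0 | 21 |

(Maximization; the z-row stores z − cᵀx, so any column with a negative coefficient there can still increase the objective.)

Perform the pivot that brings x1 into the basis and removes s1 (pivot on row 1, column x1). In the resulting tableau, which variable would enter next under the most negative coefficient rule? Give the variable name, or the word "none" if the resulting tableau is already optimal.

Pivot element 51/13. New z-row = old z-row − (-3/2)·(row 1/(51/13)).
Updated z-row coefficients: x1: 0, x2: 0, x3: 0, x4: 0, s1: 13/34, s2: 0, s3: 41/34, s4: -1/34, s5: 0.
The most negative is -1/34 in column s4, so s4 would enter next.

s4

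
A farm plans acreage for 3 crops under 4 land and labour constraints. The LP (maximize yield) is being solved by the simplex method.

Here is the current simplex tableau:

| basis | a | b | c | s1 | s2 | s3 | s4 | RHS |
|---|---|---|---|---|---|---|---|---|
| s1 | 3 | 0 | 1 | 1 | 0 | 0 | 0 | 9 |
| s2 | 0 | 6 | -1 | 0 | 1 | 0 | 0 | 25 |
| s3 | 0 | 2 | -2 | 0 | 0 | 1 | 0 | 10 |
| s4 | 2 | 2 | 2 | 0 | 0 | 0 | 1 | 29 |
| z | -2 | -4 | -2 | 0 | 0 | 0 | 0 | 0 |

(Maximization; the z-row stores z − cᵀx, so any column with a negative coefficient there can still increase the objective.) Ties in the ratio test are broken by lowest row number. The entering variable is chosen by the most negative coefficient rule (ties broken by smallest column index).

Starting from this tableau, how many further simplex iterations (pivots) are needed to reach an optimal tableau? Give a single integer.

2

pivot: b in, s2 out → z = 50/3
pivot: c in, s4 out → z = 282/7
No improving column remains; optimal.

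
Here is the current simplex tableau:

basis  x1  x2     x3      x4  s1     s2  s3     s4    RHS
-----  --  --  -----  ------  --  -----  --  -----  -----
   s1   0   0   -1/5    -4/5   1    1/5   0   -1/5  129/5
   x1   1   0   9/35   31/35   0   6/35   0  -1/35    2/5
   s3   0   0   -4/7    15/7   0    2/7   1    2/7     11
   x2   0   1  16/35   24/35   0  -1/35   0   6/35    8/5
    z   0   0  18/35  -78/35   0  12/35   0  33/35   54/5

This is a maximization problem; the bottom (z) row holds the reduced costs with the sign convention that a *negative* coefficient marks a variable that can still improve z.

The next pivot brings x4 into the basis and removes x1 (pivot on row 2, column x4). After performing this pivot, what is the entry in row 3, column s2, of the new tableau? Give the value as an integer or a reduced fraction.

-4/31

Pivot element is row 2, column x4: 31/35.
Normalize row 2: new (row 2, s2) = (6/35)/(31/35) = 6/31.
row 3 ← row 3 − (15/7)·(new row 2): 2/7 − (15/7)·(6/31) = -4/31.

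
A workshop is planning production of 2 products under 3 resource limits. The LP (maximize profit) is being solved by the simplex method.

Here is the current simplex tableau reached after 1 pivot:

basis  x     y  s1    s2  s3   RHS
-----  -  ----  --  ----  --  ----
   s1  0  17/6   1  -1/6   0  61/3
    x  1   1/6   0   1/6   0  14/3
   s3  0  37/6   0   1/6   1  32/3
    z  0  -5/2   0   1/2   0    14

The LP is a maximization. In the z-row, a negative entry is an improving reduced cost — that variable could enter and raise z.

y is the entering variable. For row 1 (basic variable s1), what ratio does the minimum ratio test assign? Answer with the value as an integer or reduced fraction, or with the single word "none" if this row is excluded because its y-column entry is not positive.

122/17

Ratio = RHS / (y entry) = (61/3) / (17/6) = 122/17.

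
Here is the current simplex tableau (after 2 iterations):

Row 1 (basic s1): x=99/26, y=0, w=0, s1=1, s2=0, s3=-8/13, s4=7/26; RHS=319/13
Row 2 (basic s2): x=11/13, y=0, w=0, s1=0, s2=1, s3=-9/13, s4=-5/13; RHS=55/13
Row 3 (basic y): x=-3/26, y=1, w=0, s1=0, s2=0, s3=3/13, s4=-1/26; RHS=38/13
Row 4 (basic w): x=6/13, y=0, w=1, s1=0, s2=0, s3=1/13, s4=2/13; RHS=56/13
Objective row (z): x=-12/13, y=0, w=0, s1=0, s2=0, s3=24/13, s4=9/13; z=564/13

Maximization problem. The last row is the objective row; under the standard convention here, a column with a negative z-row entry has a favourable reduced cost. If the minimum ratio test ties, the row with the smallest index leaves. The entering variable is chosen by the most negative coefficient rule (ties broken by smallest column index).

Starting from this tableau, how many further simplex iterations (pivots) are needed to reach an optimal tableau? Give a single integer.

pivot: x in, s2 out → z = 48
No improving column remains; optimal.

1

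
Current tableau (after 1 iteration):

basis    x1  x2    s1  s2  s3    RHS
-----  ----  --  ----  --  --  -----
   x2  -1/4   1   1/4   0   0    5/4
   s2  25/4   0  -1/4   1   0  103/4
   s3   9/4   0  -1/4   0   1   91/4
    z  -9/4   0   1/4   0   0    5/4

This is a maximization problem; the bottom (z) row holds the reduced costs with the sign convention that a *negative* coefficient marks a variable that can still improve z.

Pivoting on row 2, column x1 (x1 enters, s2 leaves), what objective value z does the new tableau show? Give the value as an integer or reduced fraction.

Minimum ratio for x1: (103/4)/(25/4) = 103/25.
z changes by −(z-row coeff of x1)·ratio = −(-9/4)·(103/25) = 927/100.
New z = 5/4 + (927/100) = 263/25.

263/25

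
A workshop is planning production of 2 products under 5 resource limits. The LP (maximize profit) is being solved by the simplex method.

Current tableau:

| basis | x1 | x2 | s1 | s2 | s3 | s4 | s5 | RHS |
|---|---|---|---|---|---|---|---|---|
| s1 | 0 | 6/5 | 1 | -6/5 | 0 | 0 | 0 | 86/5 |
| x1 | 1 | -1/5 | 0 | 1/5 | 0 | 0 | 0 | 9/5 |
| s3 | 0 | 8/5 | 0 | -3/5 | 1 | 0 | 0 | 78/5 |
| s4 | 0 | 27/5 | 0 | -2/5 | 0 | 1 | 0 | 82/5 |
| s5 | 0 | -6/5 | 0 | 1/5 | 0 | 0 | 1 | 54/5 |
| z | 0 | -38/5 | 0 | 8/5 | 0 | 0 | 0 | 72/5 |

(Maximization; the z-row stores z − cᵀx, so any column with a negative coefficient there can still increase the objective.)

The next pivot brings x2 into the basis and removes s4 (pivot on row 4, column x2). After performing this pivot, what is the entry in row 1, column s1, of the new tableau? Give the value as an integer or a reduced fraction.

Pivot element is row 4, column x2: 27/5.
Normalize row 4: new (row 4, s1) = 0/(27/5) = 0.
row 1 ← row 1 − (6/5)·(new row 4): 1 − (6/5)·0 = 1.

1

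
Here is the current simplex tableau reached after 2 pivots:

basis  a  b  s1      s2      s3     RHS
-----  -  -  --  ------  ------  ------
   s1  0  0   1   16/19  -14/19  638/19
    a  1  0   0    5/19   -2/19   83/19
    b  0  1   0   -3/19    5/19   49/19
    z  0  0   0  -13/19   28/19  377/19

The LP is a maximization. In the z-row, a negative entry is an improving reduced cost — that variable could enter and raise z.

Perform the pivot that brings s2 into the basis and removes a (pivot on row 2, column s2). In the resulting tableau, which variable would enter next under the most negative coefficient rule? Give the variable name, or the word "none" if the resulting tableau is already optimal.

none

Pivot element 5/19. New z-row = old z-row − (-13/19)·(row 2/(5/19)).
Updated z-row coefficients: a: 13/5, b: 0, s1: 0, s2: 0, s3: 6/5.
No coefficient is strictly negative; the tableau after this pivot is optimal.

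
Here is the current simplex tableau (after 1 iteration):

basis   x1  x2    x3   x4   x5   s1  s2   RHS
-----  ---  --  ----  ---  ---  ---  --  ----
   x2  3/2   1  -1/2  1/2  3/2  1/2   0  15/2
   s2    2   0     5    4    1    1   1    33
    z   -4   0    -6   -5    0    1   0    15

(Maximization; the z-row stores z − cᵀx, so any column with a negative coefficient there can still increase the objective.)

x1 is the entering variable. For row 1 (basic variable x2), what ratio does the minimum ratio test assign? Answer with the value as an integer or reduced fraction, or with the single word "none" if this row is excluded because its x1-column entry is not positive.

Ratio = RHS / (x1 entry) = (15/2) / (3/2) = 5.

5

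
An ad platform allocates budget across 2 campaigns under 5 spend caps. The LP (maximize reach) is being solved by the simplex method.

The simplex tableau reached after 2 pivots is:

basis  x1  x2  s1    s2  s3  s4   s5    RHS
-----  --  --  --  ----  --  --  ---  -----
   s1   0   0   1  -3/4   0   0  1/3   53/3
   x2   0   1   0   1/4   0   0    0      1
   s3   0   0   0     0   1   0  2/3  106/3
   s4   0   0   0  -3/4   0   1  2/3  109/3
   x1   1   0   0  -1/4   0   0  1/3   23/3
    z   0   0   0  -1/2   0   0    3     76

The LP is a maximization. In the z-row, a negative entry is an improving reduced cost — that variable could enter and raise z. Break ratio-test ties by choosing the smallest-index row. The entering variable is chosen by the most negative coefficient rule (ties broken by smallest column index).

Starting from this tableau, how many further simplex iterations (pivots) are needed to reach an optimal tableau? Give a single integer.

pivot: s2 in, x2 out → z = 78
No improving column remains; optimal.

1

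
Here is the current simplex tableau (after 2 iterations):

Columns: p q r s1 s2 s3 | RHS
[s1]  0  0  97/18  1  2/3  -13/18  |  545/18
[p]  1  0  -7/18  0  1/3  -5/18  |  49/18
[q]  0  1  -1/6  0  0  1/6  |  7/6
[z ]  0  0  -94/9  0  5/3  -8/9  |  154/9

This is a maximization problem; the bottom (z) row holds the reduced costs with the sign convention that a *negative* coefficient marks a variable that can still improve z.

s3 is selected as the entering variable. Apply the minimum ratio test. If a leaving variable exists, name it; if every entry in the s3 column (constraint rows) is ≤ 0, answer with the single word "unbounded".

q

Ratios: row 1 (s1): entry -13/18 ≤ 0, skip; row 2 (p): entry -5/18 ≤ 0, skip; row 3 (q): (7/6)/(1/6) = 7.
Minimum ratio is in the q row, so q leaves.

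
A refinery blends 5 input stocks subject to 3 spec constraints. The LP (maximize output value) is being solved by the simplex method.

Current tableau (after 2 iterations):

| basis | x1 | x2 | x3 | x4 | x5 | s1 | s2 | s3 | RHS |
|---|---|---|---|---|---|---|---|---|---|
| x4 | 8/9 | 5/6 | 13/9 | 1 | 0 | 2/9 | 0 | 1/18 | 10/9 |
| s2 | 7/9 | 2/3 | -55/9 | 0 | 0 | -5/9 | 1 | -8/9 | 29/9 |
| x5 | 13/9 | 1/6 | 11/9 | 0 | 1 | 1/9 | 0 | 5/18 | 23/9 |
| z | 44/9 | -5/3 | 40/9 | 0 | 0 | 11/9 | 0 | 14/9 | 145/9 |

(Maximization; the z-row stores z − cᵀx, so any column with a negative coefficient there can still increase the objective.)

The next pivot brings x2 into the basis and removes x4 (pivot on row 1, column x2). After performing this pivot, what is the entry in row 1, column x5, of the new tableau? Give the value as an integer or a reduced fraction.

0

Pivot element is row 1, column x2: 5/6.
Normalize row 1: new (row 1, x5) = 0/(5/6) = 0.
Row 1 is the pivot row, so the entry is 0.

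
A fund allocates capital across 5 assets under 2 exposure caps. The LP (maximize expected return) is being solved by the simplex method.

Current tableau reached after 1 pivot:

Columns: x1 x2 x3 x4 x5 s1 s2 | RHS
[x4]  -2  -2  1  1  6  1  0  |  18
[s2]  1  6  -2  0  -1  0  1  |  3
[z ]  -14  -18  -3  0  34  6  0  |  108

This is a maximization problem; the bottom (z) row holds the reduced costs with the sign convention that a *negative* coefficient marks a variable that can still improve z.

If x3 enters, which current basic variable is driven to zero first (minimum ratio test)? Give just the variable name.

x4

Ratios: row 1 (x4): 18/1 = 18; row 2 (s2): entry -2 ≤ 0, skip.
Minimum ratio 18 is in the x4 row, so x4 leaves.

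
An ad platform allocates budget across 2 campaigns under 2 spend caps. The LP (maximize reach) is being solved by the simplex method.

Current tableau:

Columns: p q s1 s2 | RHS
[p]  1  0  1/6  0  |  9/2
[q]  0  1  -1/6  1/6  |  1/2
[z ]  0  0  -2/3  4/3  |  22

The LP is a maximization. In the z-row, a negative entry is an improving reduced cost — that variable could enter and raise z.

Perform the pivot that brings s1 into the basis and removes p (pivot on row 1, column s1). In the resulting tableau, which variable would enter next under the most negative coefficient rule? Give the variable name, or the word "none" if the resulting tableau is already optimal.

none

Pivot element 1/6. New z-row = old z-row − (-2/3)·(row 1/(1/6)).
Updated z-row coefficients: p: 4, q: 0, s1: 0, s2: 4/3.
No coefficient is strictly negative; the tableau after this pivot is optimal.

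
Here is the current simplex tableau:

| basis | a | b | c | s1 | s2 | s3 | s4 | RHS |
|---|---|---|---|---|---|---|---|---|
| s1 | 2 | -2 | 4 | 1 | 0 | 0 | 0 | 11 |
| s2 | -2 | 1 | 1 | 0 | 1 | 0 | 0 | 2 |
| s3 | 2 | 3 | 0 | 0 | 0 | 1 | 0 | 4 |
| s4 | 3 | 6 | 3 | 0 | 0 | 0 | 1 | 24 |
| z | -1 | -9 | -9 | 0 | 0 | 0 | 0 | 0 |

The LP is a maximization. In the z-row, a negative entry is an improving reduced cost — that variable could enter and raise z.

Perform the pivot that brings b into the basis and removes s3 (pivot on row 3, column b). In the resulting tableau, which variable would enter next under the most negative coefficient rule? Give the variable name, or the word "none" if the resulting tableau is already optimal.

c

Pivot element 3. New z-row = old z-row − (-9)·(row 3/3).
Updated z-row coefficients: a: 5, b: 0, c: -9, s1: 0, s2: 0, s3: 3, s4: 0.
The most negative is -9 in column c, so c would enter next.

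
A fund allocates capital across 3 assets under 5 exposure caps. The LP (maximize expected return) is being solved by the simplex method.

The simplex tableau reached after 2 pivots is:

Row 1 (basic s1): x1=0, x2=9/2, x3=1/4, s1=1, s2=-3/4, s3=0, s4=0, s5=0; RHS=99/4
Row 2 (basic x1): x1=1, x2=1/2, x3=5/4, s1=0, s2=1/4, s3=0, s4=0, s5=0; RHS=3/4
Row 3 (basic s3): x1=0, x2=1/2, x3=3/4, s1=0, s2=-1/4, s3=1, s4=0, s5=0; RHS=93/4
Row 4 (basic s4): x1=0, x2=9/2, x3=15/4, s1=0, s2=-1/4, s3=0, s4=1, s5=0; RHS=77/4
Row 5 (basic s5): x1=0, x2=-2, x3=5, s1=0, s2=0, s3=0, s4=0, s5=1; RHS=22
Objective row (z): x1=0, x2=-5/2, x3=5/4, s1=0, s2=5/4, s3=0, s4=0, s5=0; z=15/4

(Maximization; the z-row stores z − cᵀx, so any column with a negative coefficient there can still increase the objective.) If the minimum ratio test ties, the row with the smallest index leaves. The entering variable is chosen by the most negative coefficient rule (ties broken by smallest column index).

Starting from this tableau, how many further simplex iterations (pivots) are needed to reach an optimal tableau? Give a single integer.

pivot: x2 in, x1 out → z = 15/2
No improving column remains; optimal.

1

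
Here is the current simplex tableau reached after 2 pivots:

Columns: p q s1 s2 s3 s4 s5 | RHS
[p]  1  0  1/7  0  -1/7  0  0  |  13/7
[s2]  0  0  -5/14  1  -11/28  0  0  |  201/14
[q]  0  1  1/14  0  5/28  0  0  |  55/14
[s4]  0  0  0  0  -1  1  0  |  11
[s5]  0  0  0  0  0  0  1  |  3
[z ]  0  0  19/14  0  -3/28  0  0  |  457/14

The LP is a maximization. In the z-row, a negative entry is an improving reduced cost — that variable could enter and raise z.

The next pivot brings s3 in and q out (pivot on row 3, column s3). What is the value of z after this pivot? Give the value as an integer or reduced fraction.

35

Minimum ratio for s3: (55/14)/(5/28) = 22.
z changes by −(z-row coeff of s3)·ratio = −(-3/28)·22 = 33/14.
New z = 457/14 + (33/14) = 35.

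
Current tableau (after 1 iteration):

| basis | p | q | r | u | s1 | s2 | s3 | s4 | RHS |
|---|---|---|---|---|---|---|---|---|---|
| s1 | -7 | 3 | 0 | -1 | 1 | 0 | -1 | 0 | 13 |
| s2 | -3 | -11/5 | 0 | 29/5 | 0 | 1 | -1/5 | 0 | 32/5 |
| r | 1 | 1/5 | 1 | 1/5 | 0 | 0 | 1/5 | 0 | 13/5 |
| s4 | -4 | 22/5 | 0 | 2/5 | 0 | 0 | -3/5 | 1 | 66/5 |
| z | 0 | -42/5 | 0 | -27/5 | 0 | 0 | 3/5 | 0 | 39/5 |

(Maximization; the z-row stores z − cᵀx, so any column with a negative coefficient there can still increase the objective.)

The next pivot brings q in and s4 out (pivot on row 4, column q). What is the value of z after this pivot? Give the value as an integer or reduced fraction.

Minimum ratio for q: (66/5)/(22/5) = 3.
z changes by −(z-row coeff of q)·ratio = −(-42/5)·3 = 126/5.
New z = 39/5 + (126/5) = 33.

33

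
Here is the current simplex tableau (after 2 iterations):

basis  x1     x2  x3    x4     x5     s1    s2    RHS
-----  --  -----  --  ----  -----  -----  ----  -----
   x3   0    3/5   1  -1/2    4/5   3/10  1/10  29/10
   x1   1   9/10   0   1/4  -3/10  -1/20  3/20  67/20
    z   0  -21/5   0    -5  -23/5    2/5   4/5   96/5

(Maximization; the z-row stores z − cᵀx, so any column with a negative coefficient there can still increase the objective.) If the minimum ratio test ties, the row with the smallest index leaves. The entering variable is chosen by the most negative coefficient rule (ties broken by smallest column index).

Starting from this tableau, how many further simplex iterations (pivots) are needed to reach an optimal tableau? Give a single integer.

2

pivot: x4 in, x1 out → z = 431/5
pivot: x5 in, x3 out → z = 595
No improving column remains; optimal.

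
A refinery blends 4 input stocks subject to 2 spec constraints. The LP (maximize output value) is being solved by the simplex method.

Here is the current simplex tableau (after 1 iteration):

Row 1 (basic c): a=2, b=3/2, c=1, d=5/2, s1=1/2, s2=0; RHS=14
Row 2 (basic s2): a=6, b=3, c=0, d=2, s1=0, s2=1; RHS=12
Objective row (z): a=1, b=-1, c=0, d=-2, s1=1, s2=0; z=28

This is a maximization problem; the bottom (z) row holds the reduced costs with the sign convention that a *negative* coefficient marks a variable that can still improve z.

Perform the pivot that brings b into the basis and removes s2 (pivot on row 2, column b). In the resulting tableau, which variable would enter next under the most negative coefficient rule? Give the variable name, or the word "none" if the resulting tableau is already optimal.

d

Pivot element 3. New z-row = old z-row − (-1)·(row 2/3).
Updated z-row coefficients: a: 3, b: 0, c: 0, d: -4/3, s1: 1, s2: 1/3.
The most negative is -4/3 in column d, so d would enter next.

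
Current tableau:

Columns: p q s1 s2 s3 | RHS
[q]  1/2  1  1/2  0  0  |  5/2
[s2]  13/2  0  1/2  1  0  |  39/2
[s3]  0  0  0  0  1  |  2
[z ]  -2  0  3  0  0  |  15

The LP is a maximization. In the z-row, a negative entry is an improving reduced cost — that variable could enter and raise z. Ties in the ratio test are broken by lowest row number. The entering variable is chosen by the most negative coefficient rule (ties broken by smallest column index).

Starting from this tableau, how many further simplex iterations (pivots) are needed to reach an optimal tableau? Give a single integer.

1

pivot: p in, s2 out → z = 21
No improving column remains; optimal.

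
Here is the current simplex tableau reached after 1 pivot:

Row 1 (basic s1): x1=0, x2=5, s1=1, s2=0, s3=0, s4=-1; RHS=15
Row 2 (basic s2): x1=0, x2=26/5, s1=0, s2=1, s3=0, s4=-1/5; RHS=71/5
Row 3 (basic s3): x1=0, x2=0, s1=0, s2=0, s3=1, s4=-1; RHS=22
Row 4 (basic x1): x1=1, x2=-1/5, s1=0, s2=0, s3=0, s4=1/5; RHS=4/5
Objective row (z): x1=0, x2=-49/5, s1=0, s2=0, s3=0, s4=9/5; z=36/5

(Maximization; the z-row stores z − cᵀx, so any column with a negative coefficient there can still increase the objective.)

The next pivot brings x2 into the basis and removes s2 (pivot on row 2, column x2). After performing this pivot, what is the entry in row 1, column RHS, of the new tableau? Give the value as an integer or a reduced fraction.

35/26

Pivot element is row 2, column x2: 26/5.
Normalize row 2: new (row 2, RHS) = (71/5)/(26/5) = 71/26.
row 1 ← row 1 − 5·(new row 2): 15 − 5·(71/26) = 35/26.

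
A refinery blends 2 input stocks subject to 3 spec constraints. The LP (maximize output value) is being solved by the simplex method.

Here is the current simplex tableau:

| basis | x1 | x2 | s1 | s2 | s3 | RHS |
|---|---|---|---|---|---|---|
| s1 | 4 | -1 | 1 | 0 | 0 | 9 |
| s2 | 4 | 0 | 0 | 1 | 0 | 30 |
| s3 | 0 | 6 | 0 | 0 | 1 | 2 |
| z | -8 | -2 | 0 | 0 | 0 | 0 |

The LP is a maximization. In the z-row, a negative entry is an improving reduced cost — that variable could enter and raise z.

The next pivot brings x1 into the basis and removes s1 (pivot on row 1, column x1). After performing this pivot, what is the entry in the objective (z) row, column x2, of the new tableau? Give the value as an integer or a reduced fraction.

Pivot element is row 1, column x1: 4.
Normalize row 1: new (row 1, x2) = (-1)/4 = -1/4.
z-row ← z-row − (-8)·(new row 1): -2 − (-8)·(-1/4) = -4.

-4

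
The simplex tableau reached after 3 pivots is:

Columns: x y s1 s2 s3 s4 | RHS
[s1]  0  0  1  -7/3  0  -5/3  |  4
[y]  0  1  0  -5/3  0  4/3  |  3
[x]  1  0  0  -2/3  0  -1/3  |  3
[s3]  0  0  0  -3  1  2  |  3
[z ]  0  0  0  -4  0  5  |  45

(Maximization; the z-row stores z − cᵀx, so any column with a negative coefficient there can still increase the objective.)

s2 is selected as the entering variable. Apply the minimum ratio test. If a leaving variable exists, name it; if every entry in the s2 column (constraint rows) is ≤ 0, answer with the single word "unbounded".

s2-column entries: row 1: -7/3, row 2: -5/3, row 3: -2/3, row 4: -3. All ≤ 0, so s2 can increase without bound; the LP is unbounded in this direction.

unbounded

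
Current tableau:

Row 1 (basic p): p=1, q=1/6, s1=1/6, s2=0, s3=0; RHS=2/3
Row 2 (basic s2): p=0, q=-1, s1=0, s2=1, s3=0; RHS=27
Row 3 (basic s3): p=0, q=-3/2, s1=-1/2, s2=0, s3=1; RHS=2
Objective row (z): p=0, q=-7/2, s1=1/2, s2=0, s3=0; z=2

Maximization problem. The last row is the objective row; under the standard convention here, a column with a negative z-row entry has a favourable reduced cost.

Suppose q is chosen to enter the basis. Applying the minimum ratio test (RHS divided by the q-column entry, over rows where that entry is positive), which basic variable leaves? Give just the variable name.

p

Ratios: row 1 (p): (2/3)/(1/6) = 4; row 2 (s2): entry -1 ≤ 0, skip; row 3 (s3): entry -3/2 ≤ 0, skip.
Minimum ratio 4 is in the p row, so p leaves.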